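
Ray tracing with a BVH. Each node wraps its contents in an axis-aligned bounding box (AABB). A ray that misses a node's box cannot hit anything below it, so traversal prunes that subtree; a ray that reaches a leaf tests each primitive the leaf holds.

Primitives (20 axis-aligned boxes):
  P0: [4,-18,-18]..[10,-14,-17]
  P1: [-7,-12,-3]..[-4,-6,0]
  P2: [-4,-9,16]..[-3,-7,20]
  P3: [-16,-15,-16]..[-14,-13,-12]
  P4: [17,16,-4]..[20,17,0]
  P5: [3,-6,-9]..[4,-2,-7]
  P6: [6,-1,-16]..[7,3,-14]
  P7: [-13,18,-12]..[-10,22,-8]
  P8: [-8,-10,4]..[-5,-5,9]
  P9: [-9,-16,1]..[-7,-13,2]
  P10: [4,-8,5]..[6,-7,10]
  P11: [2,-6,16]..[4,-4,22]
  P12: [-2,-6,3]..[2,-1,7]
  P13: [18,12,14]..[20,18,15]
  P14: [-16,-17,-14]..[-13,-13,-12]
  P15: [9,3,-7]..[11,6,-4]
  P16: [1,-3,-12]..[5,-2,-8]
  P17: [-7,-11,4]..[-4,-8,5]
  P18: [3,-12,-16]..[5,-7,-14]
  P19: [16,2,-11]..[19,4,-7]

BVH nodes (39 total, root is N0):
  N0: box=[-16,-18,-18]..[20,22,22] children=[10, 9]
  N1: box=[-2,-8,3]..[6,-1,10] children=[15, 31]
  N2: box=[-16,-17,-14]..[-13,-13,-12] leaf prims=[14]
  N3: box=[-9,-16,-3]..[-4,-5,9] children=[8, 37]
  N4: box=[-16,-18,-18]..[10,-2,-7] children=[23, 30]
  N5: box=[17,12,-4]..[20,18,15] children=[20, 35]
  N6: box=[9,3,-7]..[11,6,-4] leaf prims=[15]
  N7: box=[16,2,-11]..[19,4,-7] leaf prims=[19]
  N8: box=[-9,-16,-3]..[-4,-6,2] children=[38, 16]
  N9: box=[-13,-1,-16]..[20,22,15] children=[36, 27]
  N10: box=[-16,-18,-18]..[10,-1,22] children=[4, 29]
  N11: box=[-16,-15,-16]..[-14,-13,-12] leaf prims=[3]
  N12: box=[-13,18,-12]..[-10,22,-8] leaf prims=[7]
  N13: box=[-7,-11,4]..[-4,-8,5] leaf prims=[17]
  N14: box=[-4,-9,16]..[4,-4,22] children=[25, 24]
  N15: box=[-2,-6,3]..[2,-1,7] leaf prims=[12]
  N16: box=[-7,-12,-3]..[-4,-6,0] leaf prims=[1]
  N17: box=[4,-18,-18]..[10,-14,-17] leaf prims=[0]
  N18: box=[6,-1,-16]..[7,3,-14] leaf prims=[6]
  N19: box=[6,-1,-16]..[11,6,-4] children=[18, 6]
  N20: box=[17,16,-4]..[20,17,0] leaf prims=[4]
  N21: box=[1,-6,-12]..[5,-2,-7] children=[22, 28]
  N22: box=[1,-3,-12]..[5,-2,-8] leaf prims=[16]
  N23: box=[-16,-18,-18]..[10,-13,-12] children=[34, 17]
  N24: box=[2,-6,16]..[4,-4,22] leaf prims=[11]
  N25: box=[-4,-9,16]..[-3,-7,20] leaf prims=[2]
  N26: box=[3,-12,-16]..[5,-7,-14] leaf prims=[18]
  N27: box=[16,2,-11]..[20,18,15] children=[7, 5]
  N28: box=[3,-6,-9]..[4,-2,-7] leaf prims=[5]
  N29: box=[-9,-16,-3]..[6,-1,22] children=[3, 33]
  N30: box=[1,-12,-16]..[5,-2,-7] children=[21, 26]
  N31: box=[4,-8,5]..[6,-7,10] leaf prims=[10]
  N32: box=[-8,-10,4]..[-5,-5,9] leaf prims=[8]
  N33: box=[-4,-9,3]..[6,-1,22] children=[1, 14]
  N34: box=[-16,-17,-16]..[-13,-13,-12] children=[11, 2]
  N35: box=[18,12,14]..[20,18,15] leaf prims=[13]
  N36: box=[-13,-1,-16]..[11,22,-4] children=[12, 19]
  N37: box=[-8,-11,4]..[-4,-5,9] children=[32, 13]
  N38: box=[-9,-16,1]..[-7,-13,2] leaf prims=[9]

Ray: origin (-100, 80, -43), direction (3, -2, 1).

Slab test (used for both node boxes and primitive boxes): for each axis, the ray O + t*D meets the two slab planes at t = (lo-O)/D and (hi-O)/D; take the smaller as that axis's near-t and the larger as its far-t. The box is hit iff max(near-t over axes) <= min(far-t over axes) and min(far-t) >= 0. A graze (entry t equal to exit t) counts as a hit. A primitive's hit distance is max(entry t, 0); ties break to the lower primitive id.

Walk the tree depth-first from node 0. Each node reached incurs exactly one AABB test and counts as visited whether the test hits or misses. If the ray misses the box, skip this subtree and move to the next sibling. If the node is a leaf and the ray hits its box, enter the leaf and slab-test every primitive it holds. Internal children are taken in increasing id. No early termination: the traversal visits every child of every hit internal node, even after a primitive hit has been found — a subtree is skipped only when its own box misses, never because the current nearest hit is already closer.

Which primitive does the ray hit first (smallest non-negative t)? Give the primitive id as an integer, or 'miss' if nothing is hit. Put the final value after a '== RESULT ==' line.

Trace the traversal:
N0 x:[28,40] y:[29,49] z:[25,65] -> hit [29,40], descend [9, 10]
  N9 x:[29,40] y:[29,81/2] z:[27,58] -> hit [29,40], descend [27, 36]
    N27 x:[116/3,40] y:[31,39] z:[32,58] -> hit [116/3,39], descend [5, 7]
      N5 x:[39,40] y:[31,34] z:[39,58] -> miss, prune
      N7 x:[116/3,119/3] y:[38,39] z:[32,36] -> miss, prune
    N36 x:[29,37] y:[29,81/2] z:[27,39] -> hit [29,37], descend [12, 19]
      N12 x:[29,30] y:[29,31] z:[31,35] -> miss, prune
      N19 x:[106/3,37] y:[37,81/2] z:[27,39] -> hit [37,37], descend [6, 18]
        N6 x:[109/3,37] y:[37,77/2] z:[36,39] -> hit [37,37] leaf, test {P15@t=37}
        N18 x:[106/3,107/3] y:[77/2,81/2] z:[27,29] -> miss, prune
  N10 x:[28,110/3] y:[81/2,49] z:[25,65] -> miss, prune

order=[0, 9, 27, 5, 7, 36, 12, 19, 6, 18, 10]  |boxes|=11  |leaves|=1  hit=P15

== RESULT ==
15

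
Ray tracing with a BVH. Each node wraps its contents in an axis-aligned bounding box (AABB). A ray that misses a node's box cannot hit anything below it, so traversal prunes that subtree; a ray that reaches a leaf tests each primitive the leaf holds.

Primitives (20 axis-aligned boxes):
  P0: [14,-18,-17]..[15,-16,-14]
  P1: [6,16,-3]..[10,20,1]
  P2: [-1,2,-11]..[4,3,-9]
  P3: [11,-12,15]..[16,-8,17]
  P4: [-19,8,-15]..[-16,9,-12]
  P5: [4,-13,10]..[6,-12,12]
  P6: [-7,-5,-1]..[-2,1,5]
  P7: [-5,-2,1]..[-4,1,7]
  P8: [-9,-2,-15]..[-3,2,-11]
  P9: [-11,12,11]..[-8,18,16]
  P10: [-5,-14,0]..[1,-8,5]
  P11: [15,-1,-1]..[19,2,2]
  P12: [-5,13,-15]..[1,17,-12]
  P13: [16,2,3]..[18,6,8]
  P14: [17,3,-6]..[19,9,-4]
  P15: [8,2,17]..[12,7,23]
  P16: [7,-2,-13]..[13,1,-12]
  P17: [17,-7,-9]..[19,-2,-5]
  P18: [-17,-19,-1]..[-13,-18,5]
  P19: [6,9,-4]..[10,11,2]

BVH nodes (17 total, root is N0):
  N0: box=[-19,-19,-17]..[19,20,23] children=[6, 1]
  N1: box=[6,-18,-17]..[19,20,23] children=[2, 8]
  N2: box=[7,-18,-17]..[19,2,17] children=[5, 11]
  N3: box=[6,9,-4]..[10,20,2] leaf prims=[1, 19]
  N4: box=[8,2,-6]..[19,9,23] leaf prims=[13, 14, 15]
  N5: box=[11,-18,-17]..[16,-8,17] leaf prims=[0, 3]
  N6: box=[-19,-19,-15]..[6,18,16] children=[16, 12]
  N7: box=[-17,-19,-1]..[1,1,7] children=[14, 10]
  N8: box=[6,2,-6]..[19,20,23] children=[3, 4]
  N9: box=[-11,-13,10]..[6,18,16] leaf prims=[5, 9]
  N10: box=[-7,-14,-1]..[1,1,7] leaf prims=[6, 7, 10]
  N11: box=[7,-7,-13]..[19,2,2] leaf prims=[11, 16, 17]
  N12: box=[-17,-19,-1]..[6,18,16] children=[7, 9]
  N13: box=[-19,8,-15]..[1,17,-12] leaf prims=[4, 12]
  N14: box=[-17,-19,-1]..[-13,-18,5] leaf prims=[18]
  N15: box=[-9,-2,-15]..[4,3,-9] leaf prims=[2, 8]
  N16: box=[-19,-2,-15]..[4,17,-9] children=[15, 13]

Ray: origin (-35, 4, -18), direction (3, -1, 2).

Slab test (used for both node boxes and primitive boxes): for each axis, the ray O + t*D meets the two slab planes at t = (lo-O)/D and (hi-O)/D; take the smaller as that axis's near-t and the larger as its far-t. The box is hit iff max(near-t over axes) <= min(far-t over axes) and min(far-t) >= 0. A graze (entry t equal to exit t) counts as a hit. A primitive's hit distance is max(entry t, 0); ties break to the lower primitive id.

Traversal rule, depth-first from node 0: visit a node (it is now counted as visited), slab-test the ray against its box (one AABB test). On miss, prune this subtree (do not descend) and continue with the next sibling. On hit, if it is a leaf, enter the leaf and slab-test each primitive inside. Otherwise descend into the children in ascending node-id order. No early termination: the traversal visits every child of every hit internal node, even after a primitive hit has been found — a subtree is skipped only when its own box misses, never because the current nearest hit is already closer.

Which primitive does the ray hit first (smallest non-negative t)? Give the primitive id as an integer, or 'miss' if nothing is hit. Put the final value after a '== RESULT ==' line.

Walk:
N0 x:[16/3,18] y:[-16,23] z:[1/2,41/2] -> hit [16/3,18], descend [1, 6]
  N1 x:[41/3,18] y:[-16,22] z:[1/2,41/2] -> hit [41/3,18], descend [2, 8]
    N2 x:[14,18] y:[2,22] z:[1/2,35/2] -> hit [14,35/2], descend [5, 11]
      N5 x:[46/3,17] y:[12,22] z:[1/2,35/2] -> hit [46/3,17] leaf, test {P0(miss), P3(miss)}
      N11 x:[14,18] y:[2,11] z:[5/2,10] -> miss, prune
    N8 x:[41/3,18] y:[-16,2] z:[6,41/2] -> miss, prune
  N6 x:[16/3,41/3] y:[-14,23] z:[3/2,17] -> hit [16/3,41/3], descend [12, 16]
    N12 x:[6,41/3] y:[-14,23] z:[17/2,17] -> hit [17/2,41/3], descend [7, 9]
      N7 x:[6,12] y:[3,23] z:[17/2,25/2] -> hit [17/2,12], descend [10, 14]
        N10 x:[28/3,12] y:[3,18] z:[17/2,25/2] -> hit [28/3,12] leaf, test {P6(miss), P7(miss), P10(miss)}
        N14 x:[6,22/3] y:[22,23] z:[17/2,23/2] -> miss, prune
      N9 x:[8,41/3] y:[-14,17] z:[14,17] -> miss, prune
    N16 x:[16/3,13] y:[-13,6] z:[3/2,9/2] -> miss, prune

13 AABB tests over nodes [0, 1, 2, 5, 11, 8, 6, 12, 7, 10, 14, 9, 16]; 2 leaves entered; closest miss.

== RESULT ==
miss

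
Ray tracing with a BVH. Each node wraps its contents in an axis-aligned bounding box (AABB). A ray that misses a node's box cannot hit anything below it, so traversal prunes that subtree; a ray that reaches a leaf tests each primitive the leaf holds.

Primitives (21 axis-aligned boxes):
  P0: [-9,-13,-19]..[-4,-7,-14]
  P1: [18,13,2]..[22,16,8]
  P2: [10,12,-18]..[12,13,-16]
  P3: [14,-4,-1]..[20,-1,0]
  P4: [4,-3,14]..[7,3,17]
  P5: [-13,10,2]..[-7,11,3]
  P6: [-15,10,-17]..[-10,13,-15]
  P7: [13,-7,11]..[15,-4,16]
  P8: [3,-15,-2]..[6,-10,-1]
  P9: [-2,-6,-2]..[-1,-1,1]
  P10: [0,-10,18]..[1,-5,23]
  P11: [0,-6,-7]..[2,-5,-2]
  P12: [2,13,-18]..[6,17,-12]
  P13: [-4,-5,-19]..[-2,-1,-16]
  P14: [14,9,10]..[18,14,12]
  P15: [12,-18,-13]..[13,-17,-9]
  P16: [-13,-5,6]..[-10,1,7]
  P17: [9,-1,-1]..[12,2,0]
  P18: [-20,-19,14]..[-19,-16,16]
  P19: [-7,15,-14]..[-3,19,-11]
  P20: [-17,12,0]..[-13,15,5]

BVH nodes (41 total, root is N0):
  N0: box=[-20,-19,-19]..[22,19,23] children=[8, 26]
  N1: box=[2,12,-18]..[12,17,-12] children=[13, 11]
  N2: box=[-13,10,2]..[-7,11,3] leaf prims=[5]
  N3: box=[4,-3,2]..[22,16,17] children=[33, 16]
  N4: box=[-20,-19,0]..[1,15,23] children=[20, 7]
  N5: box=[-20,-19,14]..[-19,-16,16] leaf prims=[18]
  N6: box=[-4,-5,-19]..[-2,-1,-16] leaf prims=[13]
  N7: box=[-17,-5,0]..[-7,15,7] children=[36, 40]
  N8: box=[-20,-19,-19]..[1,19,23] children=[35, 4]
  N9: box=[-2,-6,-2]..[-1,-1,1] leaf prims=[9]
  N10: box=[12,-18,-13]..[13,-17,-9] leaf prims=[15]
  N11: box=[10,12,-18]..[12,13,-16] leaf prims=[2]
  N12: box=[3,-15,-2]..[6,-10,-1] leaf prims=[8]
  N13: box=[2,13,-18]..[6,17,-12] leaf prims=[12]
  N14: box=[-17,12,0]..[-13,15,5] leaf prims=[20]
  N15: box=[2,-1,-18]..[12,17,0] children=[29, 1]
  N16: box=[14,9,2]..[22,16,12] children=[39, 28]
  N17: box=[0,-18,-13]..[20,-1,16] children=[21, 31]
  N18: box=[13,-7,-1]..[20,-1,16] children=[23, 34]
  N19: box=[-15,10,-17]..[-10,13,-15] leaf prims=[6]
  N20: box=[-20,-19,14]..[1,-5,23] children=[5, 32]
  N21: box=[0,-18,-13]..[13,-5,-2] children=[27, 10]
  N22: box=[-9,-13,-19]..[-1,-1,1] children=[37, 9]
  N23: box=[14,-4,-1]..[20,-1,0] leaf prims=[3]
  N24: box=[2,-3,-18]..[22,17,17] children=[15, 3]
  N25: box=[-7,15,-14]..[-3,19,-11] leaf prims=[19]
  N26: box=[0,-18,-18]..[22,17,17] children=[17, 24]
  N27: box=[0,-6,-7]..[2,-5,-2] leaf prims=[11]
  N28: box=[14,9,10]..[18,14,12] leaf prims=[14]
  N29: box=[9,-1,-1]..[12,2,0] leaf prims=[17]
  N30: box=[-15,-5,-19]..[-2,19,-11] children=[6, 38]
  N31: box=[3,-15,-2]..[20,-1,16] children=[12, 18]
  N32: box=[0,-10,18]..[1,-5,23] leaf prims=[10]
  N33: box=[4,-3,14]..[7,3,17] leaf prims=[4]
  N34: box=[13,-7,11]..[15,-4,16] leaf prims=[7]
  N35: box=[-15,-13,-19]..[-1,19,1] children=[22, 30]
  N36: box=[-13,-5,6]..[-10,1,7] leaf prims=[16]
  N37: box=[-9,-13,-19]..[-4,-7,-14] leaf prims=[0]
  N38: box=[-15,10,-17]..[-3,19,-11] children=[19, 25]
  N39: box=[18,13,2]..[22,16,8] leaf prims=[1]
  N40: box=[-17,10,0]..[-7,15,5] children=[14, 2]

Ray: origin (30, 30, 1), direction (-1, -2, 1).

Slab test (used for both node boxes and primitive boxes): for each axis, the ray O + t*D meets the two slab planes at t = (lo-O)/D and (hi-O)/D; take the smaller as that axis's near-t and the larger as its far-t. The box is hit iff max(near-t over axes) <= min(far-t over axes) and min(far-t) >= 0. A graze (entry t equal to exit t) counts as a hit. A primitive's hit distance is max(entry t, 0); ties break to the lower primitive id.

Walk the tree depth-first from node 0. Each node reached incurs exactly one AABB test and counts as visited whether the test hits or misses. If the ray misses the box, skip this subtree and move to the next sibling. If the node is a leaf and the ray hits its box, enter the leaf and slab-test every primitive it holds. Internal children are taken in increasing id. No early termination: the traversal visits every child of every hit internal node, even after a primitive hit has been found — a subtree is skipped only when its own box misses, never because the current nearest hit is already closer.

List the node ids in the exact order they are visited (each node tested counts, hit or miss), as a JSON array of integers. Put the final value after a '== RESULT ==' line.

Trace the traversal:
N0 x:[8,50] y:[11/2,49/2] z:[-20,22] -> hit [8,22], descend [8, 26]
  N8 x:[29,50] y:[11/2,49/2] z:[-20,22] -> miss, prune
  N26 x:[8,30] y:[13/2,24] z:[-19,16] -> hit [8,16], descend [17, 24]
    N17 x:[10,30] y:[31/2,24] z:[-14,15] -> miss, prune
    N24 x:[8,28] y:[13/2,33/2] z:[-19,16] -> hit [8,16], descend [3, 15]
      N3 x:[8,26] y:[7,33/2] z:[1,16] -> hit [8,16], descend [16, 33]
        N16 x:[8,16] y:[7,21/2] z:[1,11] -> hit [8,21/2], descend [28, 39]
          N28 x:[12,16] y:[8,21/2] z:[9,11] -> miss, prune
          N39 x:[8,12] y:[7,17/2] z:[1,7] -> miss, prune
        N33 x:[23,26] y:[27/2,33/2] z:[13,16] -> miss, prune
      N15 x:[18,28] y:[13/2,31/2] z:[-19,-1] -> miss, prune

order=[0, 8, 26, 17, 24, 3, 16, 28, 39, 33, 15]  |boxes|=11  |leaves|=0  hit=miss

== RESULT ==
[0, 8, 26, 17, 24, 3, 16, 28, 39, 33, 15]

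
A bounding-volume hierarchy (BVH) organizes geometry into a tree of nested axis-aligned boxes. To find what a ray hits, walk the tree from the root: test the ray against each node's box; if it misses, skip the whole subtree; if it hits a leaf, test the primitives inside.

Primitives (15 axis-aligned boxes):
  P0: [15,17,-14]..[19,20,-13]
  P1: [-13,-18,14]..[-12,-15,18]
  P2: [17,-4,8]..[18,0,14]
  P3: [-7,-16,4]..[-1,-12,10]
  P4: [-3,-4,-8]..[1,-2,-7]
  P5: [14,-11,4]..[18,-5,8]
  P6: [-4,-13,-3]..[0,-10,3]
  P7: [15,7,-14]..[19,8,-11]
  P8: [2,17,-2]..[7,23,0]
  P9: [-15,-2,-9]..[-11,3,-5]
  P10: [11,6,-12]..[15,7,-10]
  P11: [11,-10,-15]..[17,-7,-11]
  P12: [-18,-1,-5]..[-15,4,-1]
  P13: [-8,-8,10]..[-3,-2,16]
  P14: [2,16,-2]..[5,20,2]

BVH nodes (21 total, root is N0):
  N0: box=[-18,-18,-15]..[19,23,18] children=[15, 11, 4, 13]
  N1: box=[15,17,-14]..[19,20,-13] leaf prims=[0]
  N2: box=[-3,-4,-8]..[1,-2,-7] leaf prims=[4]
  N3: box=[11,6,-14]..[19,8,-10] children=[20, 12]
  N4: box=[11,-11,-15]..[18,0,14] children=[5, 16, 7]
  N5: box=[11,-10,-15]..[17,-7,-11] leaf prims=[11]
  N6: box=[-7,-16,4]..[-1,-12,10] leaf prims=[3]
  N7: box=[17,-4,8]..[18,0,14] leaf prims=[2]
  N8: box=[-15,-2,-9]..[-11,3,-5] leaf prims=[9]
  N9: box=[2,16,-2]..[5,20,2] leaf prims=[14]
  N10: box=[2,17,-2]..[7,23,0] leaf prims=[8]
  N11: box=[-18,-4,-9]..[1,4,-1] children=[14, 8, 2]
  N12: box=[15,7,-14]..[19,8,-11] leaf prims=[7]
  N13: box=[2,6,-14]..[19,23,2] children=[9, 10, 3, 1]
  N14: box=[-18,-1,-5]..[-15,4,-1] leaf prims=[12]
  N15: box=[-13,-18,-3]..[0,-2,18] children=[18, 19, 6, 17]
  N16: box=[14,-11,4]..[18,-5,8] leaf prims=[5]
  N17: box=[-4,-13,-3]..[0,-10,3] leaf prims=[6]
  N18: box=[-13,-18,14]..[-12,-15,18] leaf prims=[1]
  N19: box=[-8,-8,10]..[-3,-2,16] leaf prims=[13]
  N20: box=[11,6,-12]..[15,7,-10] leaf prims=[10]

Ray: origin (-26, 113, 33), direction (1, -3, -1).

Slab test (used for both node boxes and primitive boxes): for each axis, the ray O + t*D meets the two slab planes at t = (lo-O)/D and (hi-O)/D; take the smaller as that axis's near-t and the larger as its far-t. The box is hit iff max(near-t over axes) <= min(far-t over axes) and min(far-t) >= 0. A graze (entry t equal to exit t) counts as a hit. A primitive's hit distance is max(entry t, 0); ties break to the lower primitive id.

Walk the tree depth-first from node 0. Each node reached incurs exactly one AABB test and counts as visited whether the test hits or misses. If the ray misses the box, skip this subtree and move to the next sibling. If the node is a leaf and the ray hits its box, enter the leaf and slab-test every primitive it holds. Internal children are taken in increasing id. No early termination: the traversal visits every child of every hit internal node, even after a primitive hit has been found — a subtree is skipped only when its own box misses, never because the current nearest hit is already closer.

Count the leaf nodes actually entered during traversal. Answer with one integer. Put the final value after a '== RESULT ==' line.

Walk:
N0 x:[8,45] y:[30,131/3] z:[15,48] -> hit [30,131/3], descend [4, 11, 13, 15]
  N4 x:[37,44] y:[113/3,124/3] z:[19,48] -> hit [113/3,124/3], descend [5, 7, 16]
    N5 x:[37,43] y:[40,41] z:[44,48] -> miss, prune
    N7 x:[43,44] y:[113/3,39] z:[19,25] -> miss, prune
    N16 x:[40,44] y:[118/3,124/3] z:[25,29] -> miss, prune
  N11 x:[8,27] y:[109/3,39] z:[34,42] -> miss, prune
  N13 x:[28,45] y:[30,107/3] z:[31,47] -> hit [31,107/3], descend [1, 3, 9, 10]
    N1 x:[41,45] y:[31,32] z:[46,47] -> miss, prune
    N3 x:[37,45] y:[35,107/3] z:[43,47] -> miss, prune
    N9 x:[28,31] y:[31,97/3] z:[31,35] -> hit [31,31] leaf, test {P14@t=31}
    N10 x:[28,33] y:[30,32] z:[33,35] -> miss, prune
  N15 x:[13,26] y:[115/3,131/3] z:[15,36] -> miss, prune

12 AABB tests over nodes [0, 4, 5, 7, 16, 11, 13, 1, 3, 9, 10, 15]; 1 leaf entered; closest P14.

== RESULT ==
1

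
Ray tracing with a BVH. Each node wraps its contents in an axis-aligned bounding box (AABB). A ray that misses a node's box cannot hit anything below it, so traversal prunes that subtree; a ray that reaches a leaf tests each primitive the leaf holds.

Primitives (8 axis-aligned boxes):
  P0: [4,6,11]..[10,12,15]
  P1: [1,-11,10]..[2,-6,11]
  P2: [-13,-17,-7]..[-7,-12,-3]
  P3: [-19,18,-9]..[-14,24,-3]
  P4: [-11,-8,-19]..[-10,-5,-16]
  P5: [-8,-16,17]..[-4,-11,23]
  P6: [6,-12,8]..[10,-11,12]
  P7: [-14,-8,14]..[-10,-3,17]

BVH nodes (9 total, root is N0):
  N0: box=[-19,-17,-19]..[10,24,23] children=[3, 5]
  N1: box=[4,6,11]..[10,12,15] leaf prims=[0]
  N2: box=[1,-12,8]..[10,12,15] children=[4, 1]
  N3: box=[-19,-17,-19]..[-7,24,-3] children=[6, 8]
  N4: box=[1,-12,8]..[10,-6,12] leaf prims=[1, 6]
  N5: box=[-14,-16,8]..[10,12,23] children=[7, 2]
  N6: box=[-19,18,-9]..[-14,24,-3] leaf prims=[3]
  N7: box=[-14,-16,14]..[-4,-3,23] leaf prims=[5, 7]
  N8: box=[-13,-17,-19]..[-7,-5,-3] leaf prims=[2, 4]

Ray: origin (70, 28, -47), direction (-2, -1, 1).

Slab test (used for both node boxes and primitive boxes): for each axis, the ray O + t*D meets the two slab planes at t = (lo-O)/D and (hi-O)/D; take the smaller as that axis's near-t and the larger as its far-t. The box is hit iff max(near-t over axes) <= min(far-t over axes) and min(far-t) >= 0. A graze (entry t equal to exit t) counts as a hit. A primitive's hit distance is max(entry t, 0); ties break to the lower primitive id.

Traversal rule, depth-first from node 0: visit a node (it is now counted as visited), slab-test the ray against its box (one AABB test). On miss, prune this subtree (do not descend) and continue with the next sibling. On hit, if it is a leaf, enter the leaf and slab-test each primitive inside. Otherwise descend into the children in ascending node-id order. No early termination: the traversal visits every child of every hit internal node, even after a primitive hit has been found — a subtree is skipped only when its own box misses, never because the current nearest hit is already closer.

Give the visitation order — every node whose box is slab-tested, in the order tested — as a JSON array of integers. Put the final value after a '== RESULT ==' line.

Walk:
N0 x:[30,89/2] y:[4,45] z:[28,70] -> hit [30,89/2], descend [3, 5]
  N3 x:[77/2,89/2] y:[4,45] z:[28,44] -> hit [77/2,44], descend [6, 8]
    N6 x:[42,89/2] y:[4,10] z:[38,44] -> miss, prune
    N8 x:[77/2,83/2] y:[33,45] z:[28,44] -> hit [77/2,83/2] leaf, test {P2@t=40, P4(miss)}
  N5 x:[30,42] y:[16,44] z:[55,70] -> miss, prune

order=[0, 3, 6, 8, 5]  |boxes|=5  |leaves|=1  hit=P2

== RESULT ==
[0, 3, 6, 8, 5]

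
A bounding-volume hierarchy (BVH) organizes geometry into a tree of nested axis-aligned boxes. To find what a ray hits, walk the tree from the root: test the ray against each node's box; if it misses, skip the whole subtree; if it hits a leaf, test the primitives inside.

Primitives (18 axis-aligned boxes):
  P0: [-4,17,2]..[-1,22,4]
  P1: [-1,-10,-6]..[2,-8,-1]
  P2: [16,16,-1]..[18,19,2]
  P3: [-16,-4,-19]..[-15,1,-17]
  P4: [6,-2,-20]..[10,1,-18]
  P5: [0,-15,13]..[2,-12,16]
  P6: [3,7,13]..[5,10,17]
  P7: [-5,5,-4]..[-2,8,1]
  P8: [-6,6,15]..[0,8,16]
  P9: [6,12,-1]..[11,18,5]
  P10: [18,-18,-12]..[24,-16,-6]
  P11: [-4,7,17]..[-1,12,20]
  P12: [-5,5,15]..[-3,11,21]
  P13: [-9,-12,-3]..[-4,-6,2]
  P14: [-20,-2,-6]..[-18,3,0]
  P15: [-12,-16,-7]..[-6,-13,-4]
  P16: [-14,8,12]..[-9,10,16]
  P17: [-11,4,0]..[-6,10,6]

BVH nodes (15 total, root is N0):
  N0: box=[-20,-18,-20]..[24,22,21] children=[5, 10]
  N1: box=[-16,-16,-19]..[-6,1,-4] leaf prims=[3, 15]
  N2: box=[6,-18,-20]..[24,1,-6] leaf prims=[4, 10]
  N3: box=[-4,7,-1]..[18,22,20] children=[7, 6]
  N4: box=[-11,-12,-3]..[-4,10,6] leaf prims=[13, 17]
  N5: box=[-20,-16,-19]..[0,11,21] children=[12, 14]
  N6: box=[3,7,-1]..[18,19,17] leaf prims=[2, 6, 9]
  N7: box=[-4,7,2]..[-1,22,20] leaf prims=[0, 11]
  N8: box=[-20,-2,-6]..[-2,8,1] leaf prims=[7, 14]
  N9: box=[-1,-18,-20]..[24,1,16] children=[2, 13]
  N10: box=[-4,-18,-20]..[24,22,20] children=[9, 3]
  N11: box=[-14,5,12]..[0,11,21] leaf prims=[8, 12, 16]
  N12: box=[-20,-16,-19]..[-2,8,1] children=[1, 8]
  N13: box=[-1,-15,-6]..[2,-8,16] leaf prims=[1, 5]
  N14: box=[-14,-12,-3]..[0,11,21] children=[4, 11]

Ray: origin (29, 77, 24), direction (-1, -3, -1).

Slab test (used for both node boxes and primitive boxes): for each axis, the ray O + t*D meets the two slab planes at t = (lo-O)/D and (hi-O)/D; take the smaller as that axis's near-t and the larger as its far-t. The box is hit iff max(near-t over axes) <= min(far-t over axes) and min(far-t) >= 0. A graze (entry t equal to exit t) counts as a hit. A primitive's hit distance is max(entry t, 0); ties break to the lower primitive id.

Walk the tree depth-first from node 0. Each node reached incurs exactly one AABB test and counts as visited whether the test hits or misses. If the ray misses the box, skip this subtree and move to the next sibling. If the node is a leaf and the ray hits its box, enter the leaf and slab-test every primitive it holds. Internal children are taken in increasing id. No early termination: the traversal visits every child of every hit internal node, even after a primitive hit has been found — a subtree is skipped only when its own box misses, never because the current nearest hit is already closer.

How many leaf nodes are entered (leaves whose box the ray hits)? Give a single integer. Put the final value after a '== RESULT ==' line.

Traverse from the root:
N0 x:[5,49] y:[55/3,95/3] z:[3,44] -> hit [55/3,95/3], descend [5, 10]
  N5 x:[29,49] y:[22,31] z:[3,43] -> hit [29,31], descend [12, 14]
    N12 x:[31,49] y:[23,31] z:[23,43] -> hit [31,31], descend [1, 8]
      N1 x:[35,45] y:[76/3,31] z:[28,43] -> miss, prune
      N8 x:[31,49] y:[23,79/3] z:[23,30] -> miss, prune
    N14 x:[29,43] y:[22,89/3] z:[3,27] -> miss, prune
  N10 x:[5,33] y:[55/3,95/3] z:[4,44] -> hit [55/3,95/3], descend [3, 9]
    N3 x:[11,33] y:[55/3,70/3] z:[4,25] -> hit [55/3,70/3], descend [6, 7]
      N6 x:[11,26] y:[58/3,70/3] z:[7,25] -> hit [58/3,70/3] leaf, test {P2(miss), P6(miss), P9@t=59/3}
      N7 x:[30,33] y:[55/3,70/3] z:[4,22] -> miss, prune
    N9 x:[5,30] y:[76/3,95/3] z:[8,44] -> hit [76/3,30], descend [2, 13]
      N2 x:[5,23] y:[76/3,95/3] z:[30,44] -> miss, prune
      N13 x:[27,30] y:[85/3,92/3] z:[8,30] -> hit [85/3,30] leaf, test {P1@t=85/3, P5(miss)}

Visited [0, 5, 12, 1, 8, 14, 10, 3, 6, 7, 9, 2, 13]. Tests: 13 box, 2 leaf. Nearest: P9.

== RESULT ==
2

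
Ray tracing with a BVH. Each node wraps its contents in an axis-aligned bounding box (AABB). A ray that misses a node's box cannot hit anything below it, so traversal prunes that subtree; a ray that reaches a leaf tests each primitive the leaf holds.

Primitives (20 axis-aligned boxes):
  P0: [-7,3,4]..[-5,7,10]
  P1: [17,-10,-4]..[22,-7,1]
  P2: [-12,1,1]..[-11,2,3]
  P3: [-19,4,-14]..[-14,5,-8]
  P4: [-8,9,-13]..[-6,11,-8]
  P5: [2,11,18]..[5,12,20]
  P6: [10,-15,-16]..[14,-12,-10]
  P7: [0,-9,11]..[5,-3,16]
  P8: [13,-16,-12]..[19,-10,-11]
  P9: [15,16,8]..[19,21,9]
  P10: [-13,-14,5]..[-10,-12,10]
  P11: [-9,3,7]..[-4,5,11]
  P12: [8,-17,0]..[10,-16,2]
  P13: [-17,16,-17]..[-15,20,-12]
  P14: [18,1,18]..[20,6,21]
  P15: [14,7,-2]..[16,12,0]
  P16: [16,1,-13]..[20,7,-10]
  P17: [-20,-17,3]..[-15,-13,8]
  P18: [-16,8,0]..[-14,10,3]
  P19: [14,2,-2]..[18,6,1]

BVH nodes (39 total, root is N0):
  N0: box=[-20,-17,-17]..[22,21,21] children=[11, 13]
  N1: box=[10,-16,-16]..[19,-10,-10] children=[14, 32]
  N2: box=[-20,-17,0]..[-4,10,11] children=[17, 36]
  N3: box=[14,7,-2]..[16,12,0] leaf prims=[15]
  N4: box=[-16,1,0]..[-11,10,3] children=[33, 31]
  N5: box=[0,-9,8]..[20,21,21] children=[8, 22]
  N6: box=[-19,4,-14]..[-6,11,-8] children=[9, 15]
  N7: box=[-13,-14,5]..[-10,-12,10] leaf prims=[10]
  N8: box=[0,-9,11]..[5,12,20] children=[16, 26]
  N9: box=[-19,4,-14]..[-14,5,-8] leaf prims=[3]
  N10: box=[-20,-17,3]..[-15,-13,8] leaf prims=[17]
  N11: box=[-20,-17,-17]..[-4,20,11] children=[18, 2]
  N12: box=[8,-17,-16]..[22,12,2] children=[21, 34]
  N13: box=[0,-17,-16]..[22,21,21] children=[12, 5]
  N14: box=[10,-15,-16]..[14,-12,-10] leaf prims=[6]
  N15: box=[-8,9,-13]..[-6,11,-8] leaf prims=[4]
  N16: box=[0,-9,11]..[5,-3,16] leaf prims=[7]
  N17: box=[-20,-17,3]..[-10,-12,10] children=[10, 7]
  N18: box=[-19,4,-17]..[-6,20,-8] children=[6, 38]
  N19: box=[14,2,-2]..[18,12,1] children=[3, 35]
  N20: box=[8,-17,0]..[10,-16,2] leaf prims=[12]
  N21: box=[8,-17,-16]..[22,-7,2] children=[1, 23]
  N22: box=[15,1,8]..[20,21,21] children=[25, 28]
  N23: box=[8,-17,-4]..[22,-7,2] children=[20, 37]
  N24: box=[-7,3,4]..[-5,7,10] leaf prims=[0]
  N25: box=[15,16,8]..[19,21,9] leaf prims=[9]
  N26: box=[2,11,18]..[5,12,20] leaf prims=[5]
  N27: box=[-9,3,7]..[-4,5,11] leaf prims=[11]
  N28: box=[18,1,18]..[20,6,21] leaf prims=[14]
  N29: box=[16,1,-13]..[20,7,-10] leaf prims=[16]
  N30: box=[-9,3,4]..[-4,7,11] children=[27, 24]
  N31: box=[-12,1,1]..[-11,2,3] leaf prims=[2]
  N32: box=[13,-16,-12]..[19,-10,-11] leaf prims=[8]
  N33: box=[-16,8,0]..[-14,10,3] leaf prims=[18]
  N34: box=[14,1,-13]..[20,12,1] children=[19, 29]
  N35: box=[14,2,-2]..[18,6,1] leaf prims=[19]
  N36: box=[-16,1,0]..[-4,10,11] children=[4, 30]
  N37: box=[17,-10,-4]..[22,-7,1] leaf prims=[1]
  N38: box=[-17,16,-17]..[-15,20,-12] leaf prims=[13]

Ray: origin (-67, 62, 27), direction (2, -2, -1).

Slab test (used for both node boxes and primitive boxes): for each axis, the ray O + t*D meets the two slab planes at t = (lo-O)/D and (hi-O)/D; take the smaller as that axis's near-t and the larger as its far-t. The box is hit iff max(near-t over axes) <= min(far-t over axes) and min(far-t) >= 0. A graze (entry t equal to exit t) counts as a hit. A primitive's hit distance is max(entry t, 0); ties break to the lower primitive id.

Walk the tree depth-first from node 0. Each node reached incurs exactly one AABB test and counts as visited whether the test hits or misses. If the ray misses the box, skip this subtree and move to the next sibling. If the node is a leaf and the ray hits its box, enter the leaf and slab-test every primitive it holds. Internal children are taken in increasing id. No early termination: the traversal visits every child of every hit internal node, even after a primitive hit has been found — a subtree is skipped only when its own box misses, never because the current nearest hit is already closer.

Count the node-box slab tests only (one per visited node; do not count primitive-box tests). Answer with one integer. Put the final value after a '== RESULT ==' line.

Traverse from the root:
N0 x:[47/2,89/2] y:[41/2,79/2] z:[6,44] -> hit [47/2,79/2], descend [11, 13]
  N11 x:[47/2,63/2] y:[21,79/2] z:[16,44] -> hit [47/2,63/2], descend [2, 18]
    N2 x:[47/2,63/2] y:[26,79/2] z:[16,27] -> hit [26,27], descend [17, 36]
      N17 x:[47/2,57/2] y:[37,79/2] z:[17,24] -> miss, prune
      N36 x:[51/2,63/2] y:[26,61/2] z:[16,27] -> hit [26,27], descend [4, 30]
        N4 x:[51/2,28] y:[26,61/2] z:[24,27] -> hit [26,27], descend [31, 33]
          N31 x:[55/2,28] y:[30,61/2] z:[24,26] -> miss, prune
          N33 x:[51/2,53/2] y:[26,27] z:[24,27] -> hit [26,53/2] leaf, test {P18@t=26}
        N30 x:[29,63/2] y:[55/2,59/2] z:[16,23] -> miss, prune
    N18 x:[24,61/2] y:[21,29] z:[35,44] -> miss, prune
  N13 x:[67/2,89/2] y:[41/2,79/2] z:[6,43] -> hit [67/2,79/2], descend [5, 12]
    N5 x:[67/2,87/2] y:[41/2,71/2] z:[6,19] -> miss, prune
    N12 x:[75/2,89/2] y:[25,79/2] z:[25,43] -> hit [75/2,79/2], descend [21, 34]
      N21 x:[75/2,89/2] y:[69/2,79/2] z:[25,43] -> hit [75/2,79/2], descend [1, 23]
        N1 x:[77/2,43] y:[36,39] z:[37,43] -> hit [77/2,39], descend [14, 32]
          N14 x:[77/2,81/2] y:[37,77/2] z:[37,43] -> hit [77/2,77/2] leaf, test {P6@t=77/2}
          N32 x:[40,43] y:[36,39] z:[38,39] -> miss, prune
        N23 x:[75/2,89/2] y:[69/2,79/2] z:[25,31] -> miss, prune
      N34 x:[81/2,87/2] y:[25,61/2] z:[26,40] -> miss, prune

Visited [0, 11, 2, 17, 36, 4, 31, 33, 30, 18, 13, 5, 12, 21, 1, 14, 32, 23, 34]. Tests: 19 box, 2 leaf. Nearest: P18.

== RESULT ==
19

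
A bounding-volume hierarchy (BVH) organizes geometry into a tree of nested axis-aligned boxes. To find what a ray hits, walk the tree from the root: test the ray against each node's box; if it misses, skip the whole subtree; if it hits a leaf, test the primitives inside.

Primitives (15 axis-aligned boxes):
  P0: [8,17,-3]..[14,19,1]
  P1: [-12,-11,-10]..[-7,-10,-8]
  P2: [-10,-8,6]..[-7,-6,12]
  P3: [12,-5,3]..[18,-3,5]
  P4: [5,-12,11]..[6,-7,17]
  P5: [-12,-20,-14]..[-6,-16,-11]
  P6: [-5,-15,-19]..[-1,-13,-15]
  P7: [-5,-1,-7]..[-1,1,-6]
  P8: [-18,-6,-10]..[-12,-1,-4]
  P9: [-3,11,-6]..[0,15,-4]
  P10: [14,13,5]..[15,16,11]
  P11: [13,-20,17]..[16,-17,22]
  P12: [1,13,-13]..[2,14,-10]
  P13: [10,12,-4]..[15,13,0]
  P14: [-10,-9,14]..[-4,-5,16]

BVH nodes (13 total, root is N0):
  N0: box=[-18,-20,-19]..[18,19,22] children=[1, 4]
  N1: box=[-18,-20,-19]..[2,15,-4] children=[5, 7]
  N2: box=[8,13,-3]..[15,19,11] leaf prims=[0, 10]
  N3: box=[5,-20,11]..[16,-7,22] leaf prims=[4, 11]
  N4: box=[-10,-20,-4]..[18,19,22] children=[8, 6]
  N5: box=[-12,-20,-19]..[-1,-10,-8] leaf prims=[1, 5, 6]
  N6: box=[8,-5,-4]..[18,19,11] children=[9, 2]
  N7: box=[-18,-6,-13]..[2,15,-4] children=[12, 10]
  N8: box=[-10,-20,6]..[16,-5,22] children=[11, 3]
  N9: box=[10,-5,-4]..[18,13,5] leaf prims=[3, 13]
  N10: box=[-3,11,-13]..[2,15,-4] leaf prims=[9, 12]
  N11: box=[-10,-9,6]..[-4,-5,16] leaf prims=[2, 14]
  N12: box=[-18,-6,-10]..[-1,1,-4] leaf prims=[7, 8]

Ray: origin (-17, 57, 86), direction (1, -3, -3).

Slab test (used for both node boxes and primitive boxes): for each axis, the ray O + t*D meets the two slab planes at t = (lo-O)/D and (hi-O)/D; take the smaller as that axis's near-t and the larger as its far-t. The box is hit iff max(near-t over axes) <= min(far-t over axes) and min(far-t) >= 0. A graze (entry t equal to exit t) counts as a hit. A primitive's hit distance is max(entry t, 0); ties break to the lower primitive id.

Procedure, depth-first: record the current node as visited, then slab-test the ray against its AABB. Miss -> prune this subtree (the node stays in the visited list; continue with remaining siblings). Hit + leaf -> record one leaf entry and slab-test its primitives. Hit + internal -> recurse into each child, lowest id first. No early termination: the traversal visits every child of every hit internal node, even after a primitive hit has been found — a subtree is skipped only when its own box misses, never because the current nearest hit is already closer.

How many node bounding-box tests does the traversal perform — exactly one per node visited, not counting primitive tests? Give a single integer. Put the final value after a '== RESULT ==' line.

Trace the traversal:
N0 x:[-1,35] y:[38/3,77/3] z:[64/3,35] -> hit [64/3,77/3], descend [1, 4]
  N1 x:[-1,19] y:[14,77/3] z:[30,35] -> miss, prune
  N4 x:[7,35] y:[38/3,77/3] z:[64/3,30] -> hit [64/3,77/3], descend [6, 8]
    N6 x:[25,35] y:[38/3,62/3] z:[25,30] -> miss, prune
    N8 x:[7,33] y:[62/3,77/3] z:[64/3,80/3] -> hit [64/3,77/3], descend [3, 11]
      N3 x:[22,33] y:[64/3,77/3] z:[64/3,25] -> hit [22,25] leaf, test {P4@t=23, P11(miss)}
      N11 x:[7,13] y:[62/3,22] z:[70/3,80/3] -> miss, prune

Visited [0, 1, 4, 6, 8, 3, 11]. Tests: 7 box, 1 leaf. Nearest: P4.

== RESULT ==
7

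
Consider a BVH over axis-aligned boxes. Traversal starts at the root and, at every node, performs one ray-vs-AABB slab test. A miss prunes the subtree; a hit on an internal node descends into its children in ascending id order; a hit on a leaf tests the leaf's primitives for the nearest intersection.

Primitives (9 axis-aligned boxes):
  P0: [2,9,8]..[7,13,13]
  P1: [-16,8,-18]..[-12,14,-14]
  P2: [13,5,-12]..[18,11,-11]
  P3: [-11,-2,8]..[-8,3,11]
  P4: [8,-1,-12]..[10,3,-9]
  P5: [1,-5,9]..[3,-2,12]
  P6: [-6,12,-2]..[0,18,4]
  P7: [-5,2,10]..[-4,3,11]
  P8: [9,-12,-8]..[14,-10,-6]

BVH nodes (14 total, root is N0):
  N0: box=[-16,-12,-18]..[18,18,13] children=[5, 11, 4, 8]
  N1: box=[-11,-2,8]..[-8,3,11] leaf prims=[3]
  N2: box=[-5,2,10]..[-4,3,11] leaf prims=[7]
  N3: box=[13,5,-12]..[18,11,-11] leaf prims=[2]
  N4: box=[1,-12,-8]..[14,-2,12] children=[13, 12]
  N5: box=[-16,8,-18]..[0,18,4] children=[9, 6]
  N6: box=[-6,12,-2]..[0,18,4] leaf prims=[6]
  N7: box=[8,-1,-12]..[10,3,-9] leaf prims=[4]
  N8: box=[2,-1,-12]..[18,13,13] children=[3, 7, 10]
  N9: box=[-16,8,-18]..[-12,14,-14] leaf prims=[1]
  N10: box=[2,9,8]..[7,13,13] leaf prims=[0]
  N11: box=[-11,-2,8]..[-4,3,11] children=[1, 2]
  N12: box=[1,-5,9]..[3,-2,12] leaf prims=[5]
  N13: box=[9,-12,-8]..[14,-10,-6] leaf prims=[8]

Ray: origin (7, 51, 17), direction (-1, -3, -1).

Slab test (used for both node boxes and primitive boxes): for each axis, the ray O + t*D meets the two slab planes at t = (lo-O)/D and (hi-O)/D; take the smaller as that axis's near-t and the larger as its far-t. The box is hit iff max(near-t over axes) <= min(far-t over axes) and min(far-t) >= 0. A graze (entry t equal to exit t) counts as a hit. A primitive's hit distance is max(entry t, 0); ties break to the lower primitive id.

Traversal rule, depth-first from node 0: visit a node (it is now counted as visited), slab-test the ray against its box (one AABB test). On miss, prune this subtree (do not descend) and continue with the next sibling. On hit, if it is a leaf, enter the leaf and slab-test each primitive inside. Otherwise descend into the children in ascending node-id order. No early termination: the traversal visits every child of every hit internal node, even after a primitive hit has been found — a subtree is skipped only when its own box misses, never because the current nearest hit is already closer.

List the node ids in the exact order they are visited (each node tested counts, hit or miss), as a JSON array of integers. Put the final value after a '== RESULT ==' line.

Traverse from the root:
N0 x:[-11,23] y:[11,21] z:[4,35] -> hit [11,21], descend [4, 5, 8, 11]
  N4 x:[-7,6] y:[53/3,21] z:[5,25] -> miss, prune
  N5 x:[7,23] y:[11,43/3] z:[13,35] -> hit [13,43/3], descend [6, 9]
    N6 x:[7,13] y:[11,13] z:[13,19] -> hit [13,13] leaf, test {P6@t=13}
    N9 x:[19,23] y:[37/3,43/3] z:[31,35] -> miss, prune
  N8 x:[-11,5] y:[38/3,52/3] z:[4,29] -> miss, prune
  N11 x:[11,18] y:[16,53/3] z:[6,9] -> miss, prune

Visited [0, 4, 5, 6, 9, 8, 11]. Tests: 7 box, 1 leaf. Nearest: P6.

== RESULT ==
[0, 4, 5, 6, 9, 8, 11]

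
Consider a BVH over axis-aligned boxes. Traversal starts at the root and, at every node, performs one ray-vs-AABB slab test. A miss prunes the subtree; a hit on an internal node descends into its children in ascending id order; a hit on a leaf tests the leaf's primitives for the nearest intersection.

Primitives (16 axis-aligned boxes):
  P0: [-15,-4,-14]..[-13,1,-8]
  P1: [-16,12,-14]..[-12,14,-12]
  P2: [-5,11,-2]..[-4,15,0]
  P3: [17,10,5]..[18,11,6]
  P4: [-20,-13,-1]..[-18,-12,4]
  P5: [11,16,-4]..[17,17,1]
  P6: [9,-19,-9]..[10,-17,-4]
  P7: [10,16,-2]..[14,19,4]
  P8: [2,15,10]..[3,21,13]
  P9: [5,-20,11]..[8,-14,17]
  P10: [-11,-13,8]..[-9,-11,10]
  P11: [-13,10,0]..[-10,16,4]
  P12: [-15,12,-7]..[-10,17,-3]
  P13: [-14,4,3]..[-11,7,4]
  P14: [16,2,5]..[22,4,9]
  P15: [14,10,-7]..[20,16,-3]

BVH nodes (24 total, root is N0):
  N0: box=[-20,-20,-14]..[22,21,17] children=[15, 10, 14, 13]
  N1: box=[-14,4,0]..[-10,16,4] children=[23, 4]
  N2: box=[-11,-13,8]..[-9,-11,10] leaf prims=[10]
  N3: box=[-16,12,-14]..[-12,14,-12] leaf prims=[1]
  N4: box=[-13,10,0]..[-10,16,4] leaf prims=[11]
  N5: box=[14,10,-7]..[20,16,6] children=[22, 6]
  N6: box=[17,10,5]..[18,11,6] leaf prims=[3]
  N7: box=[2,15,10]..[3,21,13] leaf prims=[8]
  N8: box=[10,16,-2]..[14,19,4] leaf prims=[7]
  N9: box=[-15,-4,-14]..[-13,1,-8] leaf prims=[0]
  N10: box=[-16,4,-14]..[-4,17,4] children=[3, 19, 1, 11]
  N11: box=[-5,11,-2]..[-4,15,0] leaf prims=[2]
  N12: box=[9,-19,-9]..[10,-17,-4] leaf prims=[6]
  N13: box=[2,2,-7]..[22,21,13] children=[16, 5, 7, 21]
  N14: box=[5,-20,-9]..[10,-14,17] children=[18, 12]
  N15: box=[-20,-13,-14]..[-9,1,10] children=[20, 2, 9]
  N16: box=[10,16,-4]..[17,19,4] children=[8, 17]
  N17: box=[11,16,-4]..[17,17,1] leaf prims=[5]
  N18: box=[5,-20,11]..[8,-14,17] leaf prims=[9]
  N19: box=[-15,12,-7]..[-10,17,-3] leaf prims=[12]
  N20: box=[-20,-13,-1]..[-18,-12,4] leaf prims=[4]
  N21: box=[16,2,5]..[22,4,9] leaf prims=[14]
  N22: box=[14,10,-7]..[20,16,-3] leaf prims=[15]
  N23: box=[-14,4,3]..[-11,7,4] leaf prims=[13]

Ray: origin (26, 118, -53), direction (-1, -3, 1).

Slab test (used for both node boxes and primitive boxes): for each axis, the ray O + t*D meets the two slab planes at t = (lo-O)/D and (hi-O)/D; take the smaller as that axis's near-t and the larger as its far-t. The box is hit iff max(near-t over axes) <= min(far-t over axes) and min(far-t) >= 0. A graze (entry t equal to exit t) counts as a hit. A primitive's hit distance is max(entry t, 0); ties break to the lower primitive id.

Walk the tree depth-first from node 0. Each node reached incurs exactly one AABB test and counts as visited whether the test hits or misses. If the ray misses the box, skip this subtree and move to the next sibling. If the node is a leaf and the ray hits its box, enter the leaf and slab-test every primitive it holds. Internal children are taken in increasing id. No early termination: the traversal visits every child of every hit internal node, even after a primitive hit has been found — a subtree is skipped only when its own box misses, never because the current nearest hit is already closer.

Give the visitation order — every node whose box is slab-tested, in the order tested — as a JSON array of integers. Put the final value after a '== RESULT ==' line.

Walk:
N0 x:[4,46] y:[97/3,46] z:[39,70] -> hit [39,46], descend [10, 13, 14, 15]
  N10 x:[30,42] y:[101/3,38] z:[39,57] -> miss, prune
  N13 x:[4,24] y:[97/3,116/3] z:[46,66] -> miss, prune
  N14 x:[16,21] y:[44,46] z:[44,70] -> miss, prune
  N15 x:[35,46] y:[39,131/3] z:[39,63] -> hit [39,131/3], descend [2, 9, 20]
    N2 x:[35,37] y:[43,131/3] z:[61,63] -> miss, prune
    N9 x:[39,41] y:[39,122/3] z:[39,45] -> hit [39,122/3] leaf, test {P0@t=39}
    N20 x:[44,46] y:[130/3,131/3] z:[52,57] -> miss, prune

8 AABB tests over nodes [0, 10, 13, 14, 15, 2, 9, 20]; 1 leaf entered; closest P0.

== RESULT ==
[0, 10, 13, 14, 15, 2, 9, 20]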